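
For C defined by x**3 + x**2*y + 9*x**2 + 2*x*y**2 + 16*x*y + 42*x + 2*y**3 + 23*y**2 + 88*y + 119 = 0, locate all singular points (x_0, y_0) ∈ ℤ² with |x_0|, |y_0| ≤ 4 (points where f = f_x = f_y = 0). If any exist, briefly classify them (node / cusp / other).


Singular points: {(-2, -3)}; classification: cusp.

Compute partial derivatives:
  f_x = 3*x**2 + 2*x*y + 18*x + 2*y**2 + 16*y + 42.
  f_y = x**2 + 4*x*y + 16*x + 6*y**2 + 46*y + 88.
Scan x_0 ∈ {−4, ..., 4}. For each x_0, f_y(x_0, y) is a polynomial in y; find its integer roots y ∈ {−4, ..., 4}, then test f_x and f at those candidates.
  x = -4: f_y(-4, y) = 6*y**2 + 30*y + 40; no integer root y with |y| ≤ 4.
  x = -3: f_y(-3, y) = 6*y**2 + 34*y + 49; no integer root y with |y| ≤ 4.
  x = -2: f_y(-2, y) = 6*y**2 + 38*y + 60; vanishes at y ∈ {-3}. (-2, -3): f_x = 0, f = 0 — SINGULAR.
  x = -1: f_y(-1, y) = 6*y**2 + 42*y + 73; no integer root y with |y| ≤ 4.
  x = 0: f_y(0, y) = 6*y**2 + 46*y + 88; vanishes at y ∈ {-4}. (0, -4): f_x = 10 ≠ 0.
  x = 1: f_y(1, y) = 6*y**2 + 50*y + 105; no integer root y with |y| ≤ 4.
  x = 2: f_y(2, y) = 6*y**2 + 54*y + 124; no integer root y with |y| ≤ 4.
  x = 3: f_y(3, y) = 6*y**2 + 58*y + 145; no integer root y with |y| ≤ 4.
  x = 4: f_y(4, y) = 6*y**2 + 62*y + 168; no integer root y with |y| ≤ 4.
Only singular point on the grid: (-2, -3).
Classify: substitute x = -2 + u, y = -3 + v and expand: f = u**3 + u**2*v + 2*u*v**2 + 2*v**3 + v**2.
No constant or linear terms (consistent with a singular point). Quadratic part: v**2. Cubic part: u**3 + u**2*v + 2*u*v**2 + 2*v**3.
The quadratic part v**2 is a perfect square, so there is a single (double) tangent line v = 0, i.e. y = -3. Restricting the cubic part to that line (v = 0) leaves u**3 ≠ 0, so f is not divisible by v and the branch is v² ≈ -u**3 to lowest order — this is a cusp.
Classification: cusp.


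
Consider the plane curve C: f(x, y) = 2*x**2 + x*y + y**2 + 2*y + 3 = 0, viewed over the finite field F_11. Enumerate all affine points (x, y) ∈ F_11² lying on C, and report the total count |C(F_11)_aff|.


Affine F_11-points: {(0, 2), (0, 7), (1, 4), (2, 0), (2, 7), (8, 4), (8, 8), (9, 0), (10, 2), (10, 8)}; count = 10.

For each of the 121 pairs (x, y) ∈ F_11², evaluate f(x, y) mod 11. Record the zeros.
  x = 0: [0↦3, 1↦6, 2↦0, 3↦7, 4↦5, 5↦5, 6↦7, 7↦0, 8↦6, 9↦3, 10↦2]  zeros at y ∈ {2, 7}
  x = 1: [0↦5, 1↦9, 2↦4, 3↦1, 4↦0, 5↦1, 6↦4, 7↦9, 8↦5, 9↦3, 10↦3]  zeros at y ∈ {4}
  x = 2: [0↦0, 1↦5, 2↦1, 3↦10, 4↦10, 5↦1, 6↦5, 7↦0, 8↦8, 9↦7, 10↦8]  zeros at y ∈ {0, 7}
  x = 3: [0↦10, 1↦5, 2↦2, 3↦1, 4↦2, 5↦5, 6↦10, 7↦6, 8↦4, 9↦4, 10↦6]  zeros at y ∈ ∅
  x = 4: [0↦2, 1↦9, 2↦7, 3↦7, 4↦9, 5↦2, 6↦8, 7↦5, 8↦4, 9↦5, 10↦8]  zeros at y ∈ ∅
  x = 5: [0↦9, 1↦6, 2↦5, 3↦6, 4↦9, 5↦3, 6↦10, 7↦8, 8↦8, 9↦10, 10↦3]  zeros at y ∈ ∅
  x = 6: [0↦9, 1↦7, 2↦7, 3↦9, 4↦2, 5↦8, 6↦5, 7↦4, 8↦5, 9↦8, 10↦2]  zeros at y ∈ ∅
  x = 7: [0↦2, 1↦1, 2↦2, 3↦5, 4↦10, 5↦6, 6↦4, 7↦4, 8↦6, 9↦10, 10↦5]  zeros at y ∈ ∅
  x = 8: [0↦10, 1↦10, 2↦1, 3↦5, 4↦0, 5↦8, 6↦7, 7↦8, 8↦0, 9↦5, 10↦1]  zeros at y ∈ {4, 8}
  x = 9: [0↦0, 1↦1, 2↦4, 3↦9, 4↦5, 5↦3, 6↦3, 7↦5, 8↦9, 9↦4, 10↦1]  zeros at y ∈ {0}
  x = 10: [0↦5, 1↦7, 2↦0, 3↦6, 4↦3, 5↦2, 6↦3, 7↦6, 8↦0, 9↦7, 10↦5]  zeros at y ∈ {2, 8}
Collecting zeros: affine points = {(0, 2), (0, 7), (1, 4), (2, 0), (2, 7), (8, 4), (8, 8), (9, 0), (10, 2), (10, 8)}.
Total count |C(F_11)_aff| = 10.


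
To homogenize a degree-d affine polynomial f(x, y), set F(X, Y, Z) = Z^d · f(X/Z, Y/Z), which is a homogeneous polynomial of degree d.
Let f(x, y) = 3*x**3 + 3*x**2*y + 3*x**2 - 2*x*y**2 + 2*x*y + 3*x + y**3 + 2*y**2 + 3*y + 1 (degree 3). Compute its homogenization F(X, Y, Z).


F(X, Y, Z) = 3*X**3 + 3*X**2*Y + 3*X**2*Z - 2*X*Y**2 + 2*X*Y*Z + 3*X*Z**2 + Y**3 + 2*Y**2*Z + 3*Y*Z**2 + Z**3

deg(f) = 3.
Substitute x = X/Z, y = Y/Z into f, then multiply by Z^3.
  monomial 3·x^3·y^0 ↦ 3·X^3·Y^0·Z^0.
  monomial 3·x^2·y^1 ↦ 3·X^2·Y^1·Z^0.
  monomial 3·x^2·y^0 ↦ 3·X^2·Y^0·Z^1.
  monomial -2·x^1·y^2 ↦ -2·X^1·Y^2·Z^0.
  monomial 2·x^1·y^1 ↦ 2·X^1·Y^1·Z^1.
  monomial 3·x^1·y^0 ↦ 3·X^1·Y^0·Z^2.
  monomial 1·x^0·y^3 ↦ 1·X^0·Y^3·Z^0.
  monomial 2·x^0·y^2 ↦ 2·X^0·Y^2·Z^1.
  monomial 3·x^0·y^1 ↦ 3·X^0·Y^1·Z^2.
  monomial 1·x^0·y^0 ↦ 1·X^0·Y^0·Z^3.
Collecting: F(X, Y, Z) = 3*X**3 + 3*X**2*Y + 3*X**2*Z - 2*X*Y**2 + 2*X*Y*Z + 3*X*Z**2 + Y**3 + 2*Y**2*Z + 3*Y*Z**2 + Z**3.


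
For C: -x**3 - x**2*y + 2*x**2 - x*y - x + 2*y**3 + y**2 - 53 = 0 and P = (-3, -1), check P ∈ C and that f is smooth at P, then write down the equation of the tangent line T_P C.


Tangent line at P: -45*x - 2*y - 137 = 0.

Step 1: f(-3, -1) = 0, so P lies on C.
Step 2: partial derivatives
  f_x(x, y) = -3*x**2 - 2*x*y + 4*x - y - 1, f_y(x, y) = -x**2 - x + 6*y**2 + 2*y.
  f_x(P) = -45, f_y(P) = -2 (gradient nonzero, so P is smooth).
Step 3: tangent line at P: -45·(x − -3) + -2·(y − -1) = 0.
Expanding: -45*x - 2*y - 137 = 0.


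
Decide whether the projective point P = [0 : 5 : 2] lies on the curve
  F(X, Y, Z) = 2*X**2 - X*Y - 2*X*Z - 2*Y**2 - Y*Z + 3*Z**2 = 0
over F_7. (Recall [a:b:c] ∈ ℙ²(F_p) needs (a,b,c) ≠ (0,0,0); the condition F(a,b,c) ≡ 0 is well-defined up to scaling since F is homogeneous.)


F(0,5,2) ≡ 1 (mod 7); P is NOT on the curve.

Evaluate F(0, 5, 2) term-by-term (mod 7).
  2*X**2 ↦ 2·0·1·1 = 0
  -X*Y ↦ -1·0·5·1 = 0
  -2*X*Z ↦ -2·0·1·2 = 0
  -2*Y**2 ↦ -2·1·25·1 = -50
  -Y*Z ↦ -1·1·5·2 = -10
  3*Z**2 ↦ 3·1·1·4 = 12
Sum: F(0, 5, 2) = (0) + (0) + (0) + (-50) + (-10) + (12) = -48.
Reducing mod 7: -48 ≡ 1 (mod 7).
Since F(a, b, c) ≡ 1 ≠ 0 (mod 7), P does NOT lie on the curve.


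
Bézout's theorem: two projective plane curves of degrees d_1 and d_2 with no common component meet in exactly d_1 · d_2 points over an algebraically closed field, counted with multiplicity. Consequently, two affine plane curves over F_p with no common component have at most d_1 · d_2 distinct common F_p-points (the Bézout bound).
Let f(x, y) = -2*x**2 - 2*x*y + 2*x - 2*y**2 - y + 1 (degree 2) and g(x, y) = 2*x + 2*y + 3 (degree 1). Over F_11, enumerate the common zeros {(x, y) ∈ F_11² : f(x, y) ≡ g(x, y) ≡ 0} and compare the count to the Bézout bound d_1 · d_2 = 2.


Common zeros: ∅; count = 0; Bézout bound = 2.

deg(f) = 2, deg(g) = 1, so Bézout bound = 2.
Scan x ∈ F_11. For each x, list the y ∈ F_11 with f(x, y) ≡ 0 and those with g(x, y) ≡ 0 (mod 11); the common zeros in that column are the intersection.
  x = 0: f ≡ 0 at y ∈ {6, 10}; g ≡ 0 at y ∈ {4}; common: ∅.
  x = 1: f ≡ 0 at y ∈ ∅; g ≡ 0 at y ∈ {3}; common: ∅.
  x = 2: f ≡ 0 at y ∈ {4, 10}; g ≡ 0 at y ∈ {2}; common: ∅.
  x = 3: f ≡ 0 at y ∈ {0, 2}; g ≡ 0 at y ∈ {1}; common: ∅.
  x = 4: f ≡ 0 at y ∈ ∅; g ≡ 0 at y ∈ {0}; common: ∅.
  x = 5: f ≡ 0 at y ∈ ∅; g ≡ 0 at y ∈ {10}; common: ∅.
  x = 6: f ≡ 0 at y ∈ {4, 6}; g ≡ 0 at y ∈ {9}; common: ∅.
  x = 7: f ≡ 0 at y ∈ {2, 7}; g ≡ 0 at y ∈ {8}; common: ∅.
  x = 8: f ≡ 0 at y ∈ ∅; g ≡ 0 at y ∈ {7}; common: ∅.
  x = 9: f ≡ 0 at y ∈ {0, 7}; g ≡ 0 at y ∈ {6}; common: ∅.
  x = 10: f ≡ 0 at y ∈ ∅; g ≡ 0 at y ∈ {5}; common: ∅.
Collecting: common zeros = ∅, so the count is 0.
Comparison with the Bézout bound: 0 ≤ 2 = deg(f)·deg(g), as expected for curves with no common component (the affine F_11-count falls short of the bound because intersections may lie at infinity, over extension fields, or carry multiplicity).


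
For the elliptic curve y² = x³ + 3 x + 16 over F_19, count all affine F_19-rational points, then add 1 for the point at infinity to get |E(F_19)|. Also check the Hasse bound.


Affine points = {(0, 4), (0, 15), (1, 1), (1, 18), (2, 7), (2, 12), (4, 4), (4, 15), (5, 2), (5, 17), (7, 0), (8, 1), (8, 18), (10, 1), (10, 18), (14, 3), (14, 16), (15, 4), (15, 15)}; affine count = 19; |E(F_19)| = 20.

Discriminant check: Δ ∝ 4a³ + 27b² = 4·3³ + 27·16² = 4·27 + 27·256 ≡ 9 (mod 19). Nonzero ⇒ E is nonsingular.
For each x ∈ F_19, compute rhs = x³ + 3·x + 16 mod 19, then count y ∈ F_19 with y² ≡ rhs.
  x = 0: rhs = 16, matching y values: 4, 15 (2 points).
  x = 1: rhs = 1, matching y values: 1, 18 (2 points).
  x = 2: rhs = 11, matching y values: 7, 12 (2 points).
  x = 3: rhs = 14, matching y values: none (0 points).
  x = 4: rhs = 16, matching y values: 4, 15 (2 points).
  x = 5: rhs = 4, matching y values: 2, 17 (2 points).
  x = 6: rhs = 3, matching y values: none (0 points).
  x = 7: rhs = 0, matching y values: 0 (1 points).
  x = 8: rhs = 1, matching y values: 1, 18 (2 points).
  x = 9: rhs = 12, matching y values: none (0 points).
  x = 10: rhs = 1, matching y values: 1, 18 (2 points).
  x = 11: rhs = 12, matching y values: none (0 points).
  x = 12: rhs = 13, matching y values: none (0 points).
  x = 13: rhs = 10, matching y values: none (0 points).
  x = 14: rhs = 9, matching y values: 3, 16 (2 points).
  x = 15: rhs = 16, matching y values: 4, 15 (2 points).
  x = 16: rhs = 18, matching y values: none (0 points).
  x = 17: rhs = 2, matching y values: none (0 points).
  x = 18: rhs = 12, matching y values: none (0 points).
Total affine count: 19.
Full point count |E(F_19)| = 19 + 1 = 20.
Hasse bound: |20 − (19+1)| = |0| = 0 ≤ 2√19 ≈ 8.7178 ✓.


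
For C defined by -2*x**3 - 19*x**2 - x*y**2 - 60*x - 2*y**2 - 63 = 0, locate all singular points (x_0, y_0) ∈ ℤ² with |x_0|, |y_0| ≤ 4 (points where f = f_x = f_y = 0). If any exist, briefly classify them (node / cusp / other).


Singular points: {(-3, 0)}; classification: node.

Compute partial derivatives:
  f_x = -6*x**2 - 38*x - y**2 - 60.
  f_y = -2*x*y - 4*y.
Scan x_0 ∈ {−4, ..., 4}. For each x_0, f_y(x_0, y) is a polynomial in y; find its integer roots y ∈ {−4, ..., 4}, then test f_x and f at those candidates.
  x = -4: f_y(-4, y) = 4*y; vanishes at y ∈ {0}. (-4, 0): f_x = -4 ≠ 0.
  x = -3: f_y(-3, y) = 2*y; vanishes at y ∈ {0}. (-3, 0): f_x = 0, f = 0 — SINGULAR.
  x = -2: f_y(-2, y) = 0; vanishes at y ∈ {-4, -3, -2, -1, 0, 1, 2, 3, 4}. (-2, -4): f_x = -24 ≠ 0; (-2, -3): f_x = -17 ≠ 0; (-2, -2): f_x = -12 ≠ 0; (-2, -1): f_x = -9 ≠ 0; (-2, 0): f_x = -8 ≠ 0; (-2, 1): f_x = -9 ≠ 0; (-2, 2): f_x = -12 ≠ 0; (-2, 3): f_x = -17 ≠ 0; (-2, 4): f_x = -24 ≠ 0.
  x = -1: f_y(-1, y) = -2*y; vanishes at y ∈ {0}. (-1, 0): f_x = -28 ≠ 0.
  x = 0: f_y(0, y) = -4*y; vanishes at y ∈ {0}. (0, 0): f_x = -60 ≠ 0.
  x = 1: f_y(1, y) = -6*y; vanishes at y ∈ {0}. (1, 0): f_x = -104 ≠ 0.
  x = 2: f_y(2, y) = -8*y; vanishes at y ∈ {0}. (2, 0): f_x = -160 ≠ 0.
  x = 3: f_y(3, y) = -10*y; vanishes at y ∈ {0}. (3, 0): f_x = -228 ≠ 0.
  x = 4: f_y(4, y) = -12*y; vanishes at y ∈ {0}. (4, 0): f_x = -308 ≠ 0.
Only singular point on the grid: (-3, 0).
Classify: substitute x = -3 + u, y = 0 + v and expand: f = -2*u**3 - u**2 - u*v**2 + v**2.
No constant or linear terms (consistent with a singular point). Quadratic part: -u**2 + v**2. Cubic part: -2*u**3 - u*v**2.
The quadratic part v**2 - u**2 = (v − u)(v + u) splits into two distinct linear factors, so there are two distinct tangent lines y − 0 = ±(x − -3) — this is a node (ordinary double point).
Classification: node.


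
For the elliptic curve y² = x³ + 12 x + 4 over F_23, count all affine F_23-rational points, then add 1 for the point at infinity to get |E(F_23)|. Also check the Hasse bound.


Affine points = {(0, 2), (0, 21), (2, 6), (2, 17), (4, 1), (4, 22), (6, 4), (6, 19), (9, 6), (9, 17), (11, 8), (11, 15), (12, 6), (12, 17), (14, 8), (14, 15), (18, 7), (18, 16), (21, 8), (21, 15)}; affine count = 20; |E(F_23)| = 21.

Discriminant check: Δ ∝ 4a³ + 27b² = 4·12³ + 27·4² = 4·1728 + 27·16 ≡ 7 (mod 23). Nonzero ⇒ E is nonsingular.
For each x ∈ F_23, compute rhs = x³ + 12·x + 4 mod 23, then count y ∈ F_23 with y² ≡ rhs.
  x = 0: rhs = 4, matching y values: 2, 21 (2 points).
  x = 1: rhs = 17, matching y values: none (0 points).
  x = 2: rhs = 13, matching y values: 6, 17 (2 points).
  x = 3: rhs = 21, matching y values: none (0 points).
  x = 4: rhs = 1, matching y values: 1, 22 (2 points).
  x = 5: rhs = 5, matching y values: none (0 points).
  x = 6: rhs = 16, matching y values: 4, 19 (2 points).
  x = 7: rhs = 17, matching y values: none (0 points).
  x = 8: rhs = 14, matching y values: none (0 points).
  x = 9: rhs = 13, matching y values: 6, 17 (2 points).
  x = 10: rhs = 20, matching y values: none (0 points).
  x = 11: rhs = 18, matching y values: 8, 15 (2 points).
  x = 12: rhs = 13, matching y values: 6, 17 (2 points).
  x = 13: rhs = 11, matching y values: none (0 points).
  x = 14: rhs = 18, matching y values: 8, 15 (2 points).
  x = 15: rhs = 17, matching y values: none (0 points).
  x = 16: rhs = 14, matching y values: none (0 points).
  x = 17: rhs = 15, matching y values: none (0 points).
  x = 18: rhs = 3, matching y values: 7, 16 (2 points).
  x = 19: rhs = 7, matching y values: none (0 points).
  x = 20: rhs = 10, matching y values: none (0 points).
  x = 21: rhs = 18, matching y values: 8, 15 (2 points).
  x = 22: rhs = 14, matching y values: none (0 points).
Total affine count: 20.
Full point count |E(F_23)| = 20 + 1 = 21.
Hasse bound: |21 − (23+1)| = |-3| = 3 ≤ 2√23 ≈ 9.5917 ✓.


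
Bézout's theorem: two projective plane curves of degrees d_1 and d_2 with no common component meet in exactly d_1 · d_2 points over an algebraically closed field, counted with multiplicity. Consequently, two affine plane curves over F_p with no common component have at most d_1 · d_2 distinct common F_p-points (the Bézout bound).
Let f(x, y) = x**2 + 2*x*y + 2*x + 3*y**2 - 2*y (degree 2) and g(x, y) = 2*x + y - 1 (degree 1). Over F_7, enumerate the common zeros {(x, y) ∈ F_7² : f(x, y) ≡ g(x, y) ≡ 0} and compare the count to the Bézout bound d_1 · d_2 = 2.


Common zeros: {(3, 2), (6, 3)}; count = 2; Bézout bound = 2.

deg(f) = 2, deg(g) = 1, so Bézout bound = 2.
Scan x ∈ F_7. For each x, list the y ∈ F_7 with f(x, y) ≡ 0 and those with g(x, y) ≡ 0 (mod 7); the common zeros in that column are the intersection.
  x = 0: f ≡ 0 at y ∈ {0, 3}; g ≡ 0 at y ∈ {1}; common: ∅.
  x = 1: f ≡ 0 at y ∈ ∅; g ≡ 0 at y ∈ {6}; common: ∅.
  x = 2: f ≡ 0 at y ∈ ∅; g ≡ 0 at y ∈ {4}; common: ∅.
  x = 3: f ≡ 0 at y ∈ {2, 6}; g ≡ 0 at y ∈ {2}; common: {2}.
  x = 4: f ≡ 0 at y ∈ {6}; g ≡ 0 at y ∈ {0}; common: ∅.
  x = 5: f ≡ 0 at y ∈ {0, 2}; g ≡ 0 at y ∈ {5}; common: ∅.
  x = 6: f ≡ 0 at y ∈ {3}; g ≡ 0 at y ∈ {3}; common: {3}.
Collecting: common zeros = {(3, 2), (6, 3)}, so the count is 2.
Comparison with the Bézout bound: 2 ≤ 2 = deg(f)·deg(g), as expected for curves with no common component (the bound is attained).


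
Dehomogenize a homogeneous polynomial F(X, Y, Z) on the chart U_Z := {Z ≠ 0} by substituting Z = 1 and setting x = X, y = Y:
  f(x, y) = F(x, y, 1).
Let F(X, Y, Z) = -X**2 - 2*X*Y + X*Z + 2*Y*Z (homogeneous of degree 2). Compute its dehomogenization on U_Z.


f(x, y) = -x**2 - 2*x*y + x + 2*y

On U_Z we set Z = 1. Each monomial c·X^i·Y^j·Z^k in F becomes c·x^i·y^j·1^k = c·x^i·y^j.
Substituting Z = 1: F(X, Y, 1) = -x**2 - 2*x*y + x + 2*y.
Note: deg(f) ≤ deg(F) = 2; strict inequality happens when F is divisible by Z (lost terms).


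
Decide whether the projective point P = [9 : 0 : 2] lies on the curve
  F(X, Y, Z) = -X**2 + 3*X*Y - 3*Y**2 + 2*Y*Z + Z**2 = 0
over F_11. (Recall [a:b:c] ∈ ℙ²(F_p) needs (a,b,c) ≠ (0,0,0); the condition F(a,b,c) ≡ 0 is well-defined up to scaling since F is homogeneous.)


F(9,0,2) ≡ 0 (mod 11); P is on the curve.

Evaluate F(9, 0, 2) term-by-term (mod 11).
  -X**2 ↦ -1·81·1·1 = -81
  3*X*Y ↦ 3·9·0·1 = 0
  -3*Y**2 ↦ -3·1·0·1 = 0
  2*Y*Z ↦ 2·1·0·2 = 0
  Z**2 ↦ 1·1·1·4 = 4
Sum: F(9, 0, 2) = (-81) + (0) + (0) + (0) + (4) = -77.
Reducing mod 11: -77 ≡ 0 (mod 11).
Since F(a, b, c) ≡ 0 (mod 11), P lies on the curve.


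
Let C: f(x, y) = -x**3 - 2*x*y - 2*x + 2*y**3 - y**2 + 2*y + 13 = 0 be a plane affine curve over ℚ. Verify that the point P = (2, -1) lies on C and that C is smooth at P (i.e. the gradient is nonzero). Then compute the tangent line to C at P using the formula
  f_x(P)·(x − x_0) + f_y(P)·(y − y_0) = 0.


Tangent line at P: -12*x + 6*y + 30 = 0.

Step 1: f(2, -1) = 0, so P lies on C.
Step 2: partial derivatives
  f_x(x, y) = -3*x**2 - 2*y - 2, f_y(x, y) = -2*x + 6*y**2 - 2*y + 2.
  f_x(P) = -12, f_y(P) = 6 (gradient nonzero, so P is smooth).
Step 3: tangent line at P: -12·(x − 2) + 6·(y − -1) = 0.
Expanding: -12*x + 6*y + 30 = 0.


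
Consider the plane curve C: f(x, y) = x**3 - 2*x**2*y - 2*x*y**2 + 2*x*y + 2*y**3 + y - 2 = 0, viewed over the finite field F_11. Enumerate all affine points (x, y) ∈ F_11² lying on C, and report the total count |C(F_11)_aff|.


Affine F_11-points: {(0, 3), (0, 5), (1, 1), (1, 4), (1, 7), (2, 2), (4, 1), (4, 2), (7, 0), (8, 1), (9, 2), (10, 10)}; count = 12.

For each of the 121 pairs (x, y) ∈ F_11², evaluate f(x, y) mod 11. Record the zeros.
  x = 0: [0↦9, 1↦1, 2↦5, 3↦0, 4↦9, 5↦0, 6↦7, 7↦9, 8↦7, 9↦2, 10↦6]  zeros at y ∈ {3, 5}
  x = 1: [0↦10, 1↦0, 2↦9, 3↦5, 4↦0, 5↦6, 6↦2, 7↦0, 8↦1, 9↦6, 10↦5]  zeros at y ∈ {1, 4, 7}
  x = 2: [0↦6, 1↦1, 2↦0, 3↦4, 4↦3, 5↦9, 6↦1, 7↦2, 8↦2, 9↦2, 10↦3]  zeros at y ∈ {2}
  x = 3: [0↦3, 1↦10, 2↦6, 3↦3, 4↦2, 5↦4, 6↦10, 7↦10, 8↦5, 9↦7, 10↦6]  zeros at y ∈ ∅
  x = 4: [0↦7, 1↦0, 2↦0, 3↦8, 4↦3, 5↦8, 6↦2, 7↦8, 8↦5, 9↦5, 10↦9]  zeros at y ∈ {1, 2}
  x = 5: [0↦2, 1↦10, 2↦10, 3↦3, 4↦1, 5↦5, 6↦5, 7↦2, 8↦8, 9↦2, 10↦7]  zeros at y ∈ ∅
  x = 6: [0↦5, 1↦2, 2↦9, 3↦5, 4↦2, 5↦1, 6↦3, 7↦9, 8↦9, 9↦4, 10↦6]  zeros at y ∈ ∅
  x = 7: [0↦0, 1↦4, 2↦3, 3↦9, 4↦1, 5↦2, 6↦2, 7↦2, 8↦3, 9↦6, 10↦1]  zeros at y ∈ {0}
  x = 8: [0↦4, 1↦0, 2↦9, 3↦10, 4↦4, 5↦3, 6↦8, 7↦9, 8↦7, 9↦3, 10↦9]  zeros at y ∈ {1}
  x = 9: [0↦1, 1↦7, 2↦0, 3↦3, 4↦6, 5↦10, 6↦5, 7↦3, 8↦5, 9↦1, 10↦3]  zeros at y ∈ {2}
  x = 10: [0↦8, 1↦9, 2↦4, 3↦5, 4↦2, 5↦7, 6↦10, 7↦1, 8↦3, 9↦6, 10↦0]  zeros at y ∈ {10}
Collecting zeros: affine points = {(0, 3), (0, 5), (1, 1), (1, 4), (1, 7), (2, 2), (4, 1), (4, 2), (7, 0), (8, 1), (9, 2), (10, 10)}.
Total count |C(F_11)_aff| = 12.


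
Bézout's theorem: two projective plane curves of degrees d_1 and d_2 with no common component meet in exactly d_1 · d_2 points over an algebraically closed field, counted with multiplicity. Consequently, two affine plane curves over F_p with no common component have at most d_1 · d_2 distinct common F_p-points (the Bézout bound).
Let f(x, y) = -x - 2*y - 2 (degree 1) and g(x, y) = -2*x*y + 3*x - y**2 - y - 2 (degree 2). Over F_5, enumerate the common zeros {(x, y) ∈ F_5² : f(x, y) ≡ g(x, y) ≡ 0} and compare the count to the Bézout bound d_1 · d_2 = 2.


Common zeros: {(2, 3)}; count = 1; Bézout bound = 2.

deg(f) = 1, deg(g) = 2, so Bézout bound = 2.
Scan x ∈ F_5. For each x, list the y ∈ F_5 with f(x, y) ≡ 0 and those with g(x, y) ≡ 0 (mod 5); the common zeros in that column are the intersection.
  x = 0: f ≡ 0 at y ∈ {4}; g ≡ 0 at y ∈ ∅; common: ∅.
  x = 1: f ≡ 0 at y ∈ {1}; g ≡ 0 at y ∈ ∅; common: ∅.
  x = 2: f ≡ 0 at y ∈ {3}; g ≡ 0 at y ∈ {2, 3}; common: {3}.
  x = 3: f ≡ 0 at y ∈ {0}; g ≡ 0 at y ∈ ∅; common: ∅.
  x = 4: f ≡ 0 at y ∈ {2}; g ≡ 0 at y ∈ {0, 1}; common: ∅.
Collecting: common zeros = {(2, 3)}, so the count is 1.
Comparison with the Bézout bound: 1 ≤ 2 = deg(f)·deg(g), as expected for curves with no common component (the affine F_5-count falls short of the bound because intersections may lie at infinity, over extension fields, or carry multiplicity).


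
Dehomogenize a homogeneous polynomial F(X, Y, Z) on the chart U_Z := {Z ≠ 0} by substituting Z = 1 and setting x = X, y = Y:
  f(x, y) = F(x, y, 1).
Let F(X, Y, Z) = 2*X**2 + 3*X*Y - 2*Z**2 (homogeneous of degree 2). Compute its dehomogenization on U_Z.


f(x, y) = 2*x**2 + 3*x*y - 2

On U_Z we set Z = 1. Each monomial c·X^i·Y^j·Z^k in F becomes c·x^i·y^j·1^k = c·x^i·y^j.
Substituting Z = 1: F(X, Y, 1) = 2*x**2 + 3*x*y - 2.
Note: deg(f) ≤ deg(F) = 2; strict inequality happens when F is divisible by Z (lost terms).


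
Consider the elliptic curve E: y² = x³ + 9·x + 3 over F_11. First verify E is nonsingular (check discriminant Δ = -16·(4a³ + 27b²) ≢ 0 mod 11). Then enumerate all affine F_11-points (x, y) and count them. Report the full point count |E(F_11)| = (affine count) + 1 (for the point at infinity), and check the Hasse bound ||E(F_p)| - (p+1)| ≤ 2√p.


Affine points = {(0, 5), (0, 6), (4, 2), (4, 9), (6, 3), (6, 8), (8, 2), (8, 9), (10, 2), (10, 9)}; affine count = 10; |E(F_11)| = 11.

Discriminant check: Δ ∝ 4a³ + 27b² = 4·9³ + 27·3² = 4·729 + 27·9 ≡ 2 (mod 11). Nonzero ⇒ E is nonsingular.
For each x ∈ F_11, compute rhs = x³ + 9·x + 3 mod 11, then count y ∈ F_11 with y² ≡ rhs.
  x = 0: rhs = 3, matching y values: 5, 6 (2 points).
  x = 1: rhs = 2, matching y values: none (0 points).
  x = 2: rhs = 7, matching y values: none (0 points).
  x = 3: rhs = 2, matching y values: none (0 points).
  x = 4: rhs = 4, matching y values: 2, 9 (2 points).
  x = 5: rhs = 8, matching y values: none (0 points).
  x = 6: rhs = 9, matching y values: 3, 8 (2 points).
  x = 7: rhs = 2, matching y values: none (0 points).
  x = 8: rhs = 4, matching y values: 2, 9 (2 points).
  x = 9: rhs = 10, matching y values: none (0 points).
  x = 10: rhs = 4, matching y values: 2, 9 (2 points).
Total affine count: 10.
Full point count |E(F_11)| = 10 + 1 = 11.
Hasse bound: |11 − (11+1)| = |-1| = 1 ≤ 2√11 ≈ 6.6332 ✓.


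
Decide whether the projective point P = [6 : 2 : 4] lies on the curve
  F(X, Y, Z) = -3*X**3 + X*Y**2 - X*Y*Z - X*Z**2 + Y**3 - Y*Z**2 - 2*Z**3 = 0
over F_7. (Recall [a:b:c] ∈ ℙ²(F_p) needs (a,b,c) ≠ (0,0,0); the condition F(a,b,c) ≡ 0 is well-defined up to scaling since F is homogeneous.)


F(6,2,4) ≡ 4 (mod 7); P is NOT on the curve.

Evaluate F(6, 2, 4) term-by-term (mod 7).
  -3*X**3 ↦ -3·216·1·1 = -648
  X*Y**2 ↦ 1·6·4·1 = 24
  -X*Y*Z ↦ -1·6·2·4 = -48
  -X*Z**2 ↦ -1·6·1·16 = -96
  Y**3 ↦ 1·1·8·1 = 8
  -Y*Z**2 ↦ -1·1·2·16 = -32
  -2*Z**3 ↦ -2·1·1·64 = -128
Sum: F(6, 2, 4) = (-648) + (24) + (-48) + (-96) + (8) + (-32) + (-128) = -920.
Reducing mod 7: -920 ≡ 4 (mod 7).
Since F(a, b, c) ≡ 4 ≠ 0 (mod 7), P does NOT lie on the curve.


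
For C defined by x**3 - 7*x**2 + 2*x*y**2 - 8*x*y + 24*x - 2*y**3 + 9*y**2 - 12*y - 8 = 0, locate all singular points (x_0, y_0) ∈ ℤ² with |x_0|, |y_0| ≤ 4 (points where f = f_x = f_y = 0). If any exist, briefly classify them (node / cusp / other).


Singular points: {(2, 2)}; classification: node.

Compute partial derivatives:
  f_x = 3*x**2 - 14*x + 2*y**2 - 8*y + 24.
  f_y = 4*x*y - 8*x - 6*y**2 + 18*y - 12.
Scan x_0 ∈ {−4, ..., 4}. For each x_0, f_y(x_0, y) is a polynomial in y; find its integer roots y ∈ {−4, ..., 4}, then test f_x and f at those candidates.
  x = -4: f_y(-4, y) = -6*y**2 + 2*y + 20; vanishes at y ∈ {2}. (-4, 2): f_x = 120 ≠ 0.
  x = -3: f_y(-3, y) = -6*y**2 + 6*y + 12; vanishes at y ∈ {-1, 2}. (-3, -1): f_x = 103 ≠ 0; (-3, 2): f_x = 85 ≠ 0.
  x = -2: f_y(-2, y) = -6*y**2 + 10*y + 4; vanishes at y ∈ {2}. (-2, 2): f_x = 56 ≠ 0.
  x = -1: f_y(-1, y) = -6*y**2 + 14*y - 4; vanishes at y ∈ {2}. (-1, 2): f_x = 33 ≠ 0.
  x = 0: f_y(0, y) = -6*y**2 + 18*y - 12; vanishes at y ∈ {1, 2}. (0, 1): f_x = 18 ≠ 0; (0, 2): f_x = 16 ≠ 0.
  x = 1: f_y(1, y) = -6*y**2 + 22*y - 20; vanishes at y ∈ {2}. (1, 2): f_x = 5 ≠ 0.
  x = 2: f_y(2, y) = -6*y**2 + 26*y - 28; vanishes at y ∈ {2}. (2, 2): f_x = 0, f = 0 — SINGULAR.
  x = 3: f_y(3, y) = -6*y**2 + 30*y - 36; vanishes at y ∈ {2, 3}. (3, 2): f_x = 1 ≠ 0; (3, 3): f_x = 3 ≠ 0.
  x = 4: f_y(4, y) = -6*y**2 + 34*y - 44; vanishes at y ∈ {2}. (4, 2): f_x = 8 ≠ 0.
Only singular point on the grid: (2, 2).
Classify: substitute x = 2 + u, y = 2 + v and expand: f = u**3 - u**2 + 2*u*v**2 - 2*v**3 + v**2.
No constant or linear terms (consistent with a singular point). Quadratic part: -u**2 + v**2. Cubic part: u**3 + 2*u*v**2 - 2*v**3.
The quadratic part v**2 - u**2 = (v − u)(v + u) splits into two distinct linear factors, so there are two distinct tangent lines y − 2 = ±(x − 2) — this is a node (ordinary double point).
Classification: node.


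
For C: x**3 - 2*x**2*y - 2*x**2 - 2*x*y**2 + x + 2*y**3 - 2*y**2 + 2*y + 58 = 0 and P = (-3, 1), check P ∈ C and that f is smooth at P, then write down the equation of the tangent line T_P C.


Tangent line at P: 50*x - 2*y + 152 = 0.

Step 1: f(-3, 1) = 0, so P lies on C.
Step 2: partial derivatives
  f_x(x, y) = 3*x**2 - 4*x*y - 4*x - 2*y**2 + 1, f_y(x, y) = -2*x**2 - 4*x*y + 6*y**2 - 4*y + 2.
  f_x(P) = 50, f_y(P) = -2 (gradient nonzero, so P is smooth).
Step 3: tangent line at P: 50·(x − -3) + -2·(y − 1) = 0.
Expanding: 50*x - 2*y + 152 = 0.


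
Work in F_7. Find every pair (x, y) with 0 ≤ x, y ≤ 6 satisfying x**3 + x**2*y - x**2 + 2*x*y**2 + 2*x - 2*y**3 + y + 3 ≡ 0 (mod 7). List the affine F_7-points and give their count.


Affine F_7-points: {(1, 1), (1, 6), (2, 2), (3, 4), (5, 1), (5, 2), (6, 2)}; count = 7.

For each of the 49 pairs (x, y) ∈ F_7², evaluate f(x, y) mod 7. Record the zeros.
  x = 0: [0↦3, 1↦2, 2↦3, 3↦1, 4↦5, 5↦3, 6↦4]  zeros at y ∈ ∅
  x = 1: [0↦5, 1↦0, 2↦1, 3↦3, 4↦1, 5↦4, 6↦0]  zeros at y ∈ {1, 6}
  x = 2: [0↦4, 1↦4, 2↦0, 3↦1, 4↦2, 5↦5, 6↦5]  zeros at y ∈ {2}
  x = 3: [0↦6, 1↦6, 2↦6, 3↦1, 4↦0, 5↦5, 6↦4]  zeros at y ∈ {4}
  x = 4: [0↦3, 1↦5, 2↦4, 3↦2, 4↦1, 5↦3, 6↦3]  zeros at y ∈ ∅
  x = 5: [0↦1, 1↦0, 2↦0, 3↦3, 4↦4, 5↦5, 6↦1]  zeros at y ∈ {1, 2}
  x = 6: [0↦6, 1↦4, 2↦0, 3↦3, 4↦1, 5↦3, 6↦4]  zeros at y ∈ {2}
Collecting zeros: affine points = {(1, 1), (1, 6), (2, 2), (3, 4), (5, 1), (5, 2), (6, 2)}.
Total count |C(F_7)_aff| = 7.


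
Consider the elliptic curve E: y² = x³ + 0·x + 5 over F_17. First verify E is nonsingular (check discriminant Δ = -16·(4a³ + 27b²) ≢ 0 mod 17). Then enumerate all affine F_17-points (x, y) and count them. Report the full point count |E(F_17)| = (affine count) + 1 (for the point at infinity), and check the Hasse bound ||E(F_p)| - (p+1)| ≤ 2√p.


Affine points = {(2, 8), (2, 9), (3, 7), (3, 10), (4, 1), (4, 16), (6, 0), (7, 5), (7, 12), (10, 6), (10, 11), (12, 4), (12, 13), (13, 3), (13, 14), (16, 2), (16, 15)}; affine count = 17; |E(F_17)| = 18.

Discriminant check: Δ ∝ 4a³ + 27b² = 4·0³ + 27·5² = 4·0 + 27·25 ≡ 12 (mod 17). Nonzero ⇒ E is nonsingular.
For each x ∈ F_17, compute rhs = x³ + 0·x + 5 mod 17, then count y ∈ F_17 with y² ≡ rhs.
  x = 0: rhs = 5, matching y values: none (0 points).
  x = 1: rhs = 6, matching y values: none (0 points).
  x = 2: rhs = 13, matching y values: 8, 9 (2 points).
  x = 3: rhs = 15, matching y values: 7, 10 (2 points).
  x = 4: rhs = 1, matching y values: 1, 16 (2 points).
  x = 5: rhs = 11, matching y values: none (0 points).
  x = 6: rhs = 0, matching y values: 0 (1 points).
  x = 7: rhs = 8, matching y values: 5, 12 (2 points).
  x = 8: rhs = 7, matching y values: none (0 points).
  x = 9: rhs = 3, matching y values: none (0 points).
  x = 10: rhs = 2, matching y values: 6, 11 (2 points).
  x = 11: rhs = 10, matching y values: none (0 points).
  x = 12: rhs = 16, matching y values: 4, 13 (2 points).
  x = 13: rhs = 9, matching y values: 3, 14 (2 points).
  x = 14: rhs = 12, matching y values: none (0 points).
  x = 15: rhs = 14, matching y values: none (0 points).
  x = 16: rhs = 4, matching y values: 2, 15 (2 points).
Total affine count: 17.
Full point count |E(F_17)| = 17 + 1 = 18.
Hasse bound: |18 − (17+1)| = |0| = 0 ≤ 2√17 ≈ 8.2462 ✓.


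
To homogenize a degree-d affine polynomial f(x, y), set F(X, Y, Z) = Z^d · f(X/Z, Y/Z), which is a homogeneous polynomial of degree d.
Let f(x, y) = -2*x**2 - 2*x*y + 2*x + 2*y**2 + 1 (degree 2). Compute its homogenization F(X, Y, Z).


F(X, Y, Z) = -2*X**2 - 2*X*Y + 2*X*Z + 2*Y**2 + Z**2

deg(f) = 2.
Substitute x = X/Z, y = Y/Z into f, then multiply by Z^2.
  monomial -2·x^2·y^0 ↦ -2·X^2·Y^0·Z^0.
  monomial -2·x^1·y^1 ↦ -2·X^1·Y^1·Z^0.
  monomial 2·x^1·y^0 ↦ 2·X^1·Y^0·Z^1.
  monomial 2·x^0·y^2 ↦ 2·X^0·Y^2·Z^0.
  monomial 1·x^0·y^0 ↦ 1·X^0·Y^0·Z^2.
Collecting: F(X, Y, Z) = -2*X**2 - 2*X*Y + 2*X*Z + 2*Y**2 + Z**2.


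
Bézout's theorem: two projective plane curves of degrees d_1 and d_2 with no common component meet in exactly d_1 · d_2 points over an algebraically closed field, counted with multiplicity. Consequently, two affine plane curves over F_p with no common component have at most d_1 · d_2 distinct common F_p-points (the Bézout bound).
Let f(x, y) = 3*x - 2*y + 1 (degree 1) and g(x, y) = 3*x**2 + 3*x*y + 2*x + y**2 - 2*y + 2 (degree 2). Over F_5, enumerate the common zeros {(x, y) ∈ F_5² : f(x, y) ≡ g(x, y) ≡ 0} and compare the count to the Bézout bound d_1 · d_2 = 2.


Common zeros: {(0, 3), (3, 0)}; count = 2; Bézout bound = 2.

deg(f) = 1, deg(g) = 2, so Bézout bound = 2.
Scan x ∈ F_5. For each x, list the y ∈ F_5 with f(x, y) ≡ 0 and those with g(x, y) ≡ 0 (mod 5); the common zeros in that column are the intersection.
  x = 0: f ≡ 0 at y ∈ {3}; g ≡ 0 at y ∈ {3, 4}; common: {3}.
  x = 1: f ≡ 0 at y ∈ {2}; g ≡ 0 at y ∈ ∅; common: ∅.
  x = 2: f ≡ 0 at y ∈ {1}; g ≡ 0 at y ∈ {2, 4}; common: ∅.
  x = 3: f ≡ 0 at y ∈ {0}; g ≡ 0 at y ∈ {0, 3}; common: {0}.
  x = 4: f ≡ 0 at y ∈ {4}; g ≡ 0 at y ∈ ∅; common: ∅.
Collecting: common zeros = {(0, 3), (3, 0)}, so the count is 2.
Comparison with the Bézout bound: 2 ≤ 2 = deg(f)·deg(g), as expected for curves with no common component (the bound is attained).


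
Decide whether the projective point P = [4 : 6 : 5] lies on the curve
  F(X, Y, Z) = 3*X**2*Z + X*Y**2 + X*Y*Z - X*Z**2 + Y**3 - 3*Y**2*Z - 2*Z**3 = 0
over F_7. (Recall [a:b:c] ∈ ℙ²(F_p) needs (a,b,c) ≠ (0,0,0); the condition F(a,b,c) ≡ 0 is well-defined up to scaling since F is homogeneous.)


F(4,6,5) ≡ 5 (mod 7); P is NOT on the curve.

Evaluate F(4, 6, 5) term-by-term (mod 7).
  3*X**2*Z ↦ 3·16·1·5 = 240
  X*Y**2 ↦ 1·4·36·1 = 144
  X*Y*Z ↦ 1·4·6·5 = 120
  -X*Z**2 ↦ -1·4·1·25 = -100
  Y**3 ↦ 1·1·216·1 = 216
  -3*Y**2*Z ↦ -3·1·36·5 = -540
  -2*Z**3 ↦ -2·1·1·125 = -250
Sum: F(4, 6, 5) = (240) + (144) + (120) + (-100) + (216) + (-540) + (-250) = -170.
Reducing mod 7: -170 ≡ 5 (mod 7).
Since F(a, b, c) ≡ 5 ≠ 0 (mod 7), P does NOT lie on the curve.


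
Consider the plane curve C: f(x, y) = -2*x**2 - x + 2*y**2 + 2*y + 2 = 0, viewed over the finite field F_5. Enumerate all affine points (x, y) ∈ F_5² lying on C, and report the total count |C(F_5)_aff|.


Affine F_5-points: {(3, 1), (3, 3), (4, 1), (4, 3)}; count = 4.

For each of the 25 pairs (x, y) ∈ F_5², evaluate f(x, y) mod 5. Record the zeros.
  x = 0: [0↦2, 1↦1, 2↦4, 3↦1, 4↦2]  zeros at y ∈ ∅
  x = 1: [0↦4, 1↦3, 2↦1, 3↦3, 4↦4]  zeros at y ∈ ∅
  x = 2: [0↦2, 1↦1, 2↦4, 3↦1, 4↦2]  zeros at y ∈ ∅
  x = 3: [0↦1, 1↦0, 2↦3, 3↦0, 4↦1]  zeros at y ∈ {1, 3}
  x = 4: [0↦1, 1↦0, 2↦3, 3↦0, 4↦1]  zeros at y ∈ {1, 3}
Collecting zeros: affine points = {(3, 1), (3, 3), (4, 1), (4, 3)}.
Total count |C(F_5)_aff| = 4.


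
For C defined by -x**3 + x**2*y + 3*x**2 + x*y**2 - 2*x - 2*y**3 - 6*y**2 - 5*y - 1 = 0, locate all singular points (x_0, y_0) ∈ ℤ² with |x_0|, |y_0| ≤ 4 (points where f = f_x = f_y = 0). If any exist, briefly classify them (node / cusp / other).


Singular points: {(1, -1)}; classification: node.

Compute partial derivatives:
  f_x = -3*x**2 + 2*x*y + 6*x + y**2 - 2.
  f_y = x**2 + 2*x*y - 6*y**2 - 12*y - 5.
Scan x_0 ∈ {−4, ..., 4}. For each x_0, f_y(x_0, y) is a polynomial in y; find its integer roots y ∈ {−4, ..., 4}, then test f_x and f at those candidates.
  x = -4: f_y(-4, y) = -6*y**2 - 20*y + 11; no integer root y with |y| ≤ 4.
  x = -3: f_y(-3, y) = -6*y**2 - 18*y + 4; no integer root y with |y| ≤ 4.
  x = -2: f_y(-2, y) = -6*y**2 - 16*y - 1; no integer root y with |y| ≤ 4.
  x = -1: f_y(-1, y) = -6*y**2 - 14*y - 4; vanishes at y ∈ {-2}. (-1, -2): f_x = -3 ≠ 0.
  x = 0: f_y(0, y) = -6*y**2 - 12*y - 5; no integer root y with |y| ≤ 4.
  x = 1: f_y(1, y) = -6*y**2 - 10*y - 4; vanishes at y ∈ {-1}. (1, -1): f_x = 0, f = 0 — SINGULAR.
  x = 2: f_y(2, y) = -6*y**2 - 8*y - 1; no integer root y with |y| ≤ 4.
  x = 3: f_y(3, y) = -6*y**2 - 6*y + 4; no integer root y with |y| ≤ 4.
  x = 4: f_y(4, y) = -6*y**2 - 4*y + 11; no integer root y with |y| ≤ 4.
Only singular point on the grid: (1, -1).
Classify: substitute x = 1 + u, y = -1 + v and expand: f = -u**3 + u**2*v - u**2 + u*v**2 - 2*v**3 + v**2.
No constant or linear terms (consistent with a singular point). Quadratic part: -u**2 + v**2. Cubic part: -u**3 + u**2*v + u*v**2 - 2*v**3.
The quadratic part v**2 - u**2 = (v − u)(v + u) splits into two distinct linear factors, so there are two distinct tangent lines y − -1 = ±(x − 1) — this is a node (ordinary double point).
Classification: node.


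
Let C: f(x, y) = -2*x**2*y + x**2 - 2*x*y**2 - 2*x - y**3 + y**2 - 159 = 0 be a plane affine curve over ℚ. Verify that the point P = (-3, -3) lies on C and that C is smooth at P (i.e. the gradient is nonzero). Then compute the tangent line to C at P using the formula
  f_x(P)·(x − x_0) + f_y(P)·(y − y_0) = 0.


Tangent line at P: -62*x - 87*y - 447 = 0.

Step 1: f(-3, -3) = 0, so P lies on C.
Step 2: partial derivatives
  f_x(x, y) = -4*x*y + 2*x - 2*y**2 - 2, f_y(x, y) = -2*x**2 - 4*x*y - 3*y**2 + 2*y.
  f_x(P) = -62, f_y(P) = -87 (gradient nonzero, so P is smooth).
Step 3: tangent line at P: -62·(x − -3) + -87·(y − -3) = 0.
Expanding: -62*x - 87*y - 447 = 0.


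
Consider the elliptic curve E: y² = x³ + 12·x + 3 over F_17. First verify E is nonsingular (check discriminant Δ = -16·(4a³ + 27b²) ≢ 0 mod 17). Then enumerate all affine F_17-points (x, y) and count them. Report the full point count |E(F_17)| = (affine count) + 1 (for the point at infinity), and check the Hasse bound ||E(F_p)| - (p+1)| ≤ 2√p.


Affine points = {(1, 4), (1, 13), (2, 1), (2, 16), (3, 7), (3, 10), (4, 8), (4, 9), (5, 1), (5, 16), (6, 6), (6, 11), (8, 4), (8, 13), (10, 1), (10, 16), (11, 2), (11, 15), (14, 5), (14, 12)}; affine count = 20; |E(F_17)| = 21.

Discriminant check: Δ ∝ 4a³ + 27b² = 4·12³ + 27·3² = 4·1728 + 27·9 ≡ 15 (mod 17). Nonzero ⇒ E is nonsingular.
For each x ∈ F_17, compute rhs = x³ + 12·x + 3 mod 17, then count y ∈ F_17 with y² ≡ rhs.
  x = 0: rhs = 3, matching y values: none (0 points).
  x = 1: rhs = 16, matching y values: 4, 13 (2 points).
  x = 2: rhs = 1, matching y values: 1, 16 (2 points).
  x = 3: rhs = 15, matching y values: 7, 10 (2 points).
  x = 4: rhs = 13, matching y values: 8, 9 (2 points).
  x = 5: rhs = 1, matching y values: 1, 16 (2 points).
  x = 6: rhs = 2, matching y values: 6, 11 (2 points).
  x = 7: rhs = 5, matching y values: none (0 points).
  x = 8: rhs = 16, matching y values: 4, 13 (2 points).
  x = 9: rhs = 7, matching y values: none (0 points).
  x = 10: rhs = 1, matching y values: 1, 16 (2 points).
  x = 11: rhs = 4, matching y values: 2, 15 (2 points).
  x = 12: rhs = 5, matching y values: none (0 points).
  x = 13: rhs = 10, matching y values: none (0 points).
  x = 14: rhs = 8, matching y values: 5, 12 (2 points).
  x = 15: rhs = 5, matching y values: none (0 points).
  x = 16: rhs = 7, matching y values: none (0 points).
Total affine count: 20.
Full point count |E(F_17)| = 20 + 1 = 21.
Hasse bound: |21 − (17+1)| = |3| = 3 ≤ 2√17 ≈ 8.2462 ✓.


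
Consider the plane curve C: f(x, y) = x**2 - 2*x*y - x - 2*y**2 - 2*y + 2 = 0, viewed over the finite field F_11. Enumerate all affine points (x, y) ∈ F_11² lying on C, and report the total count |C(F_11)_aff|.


Affine F_11-points: {(0, 3), (0, 7), (4, 7), (4, 10), (5, 0), (5, 5), (6, 5), (6, 10), (7, 0), (7, 3)}; count = 10.

For each of the 121 pairs (x, y) ∈ F_11², evaluate f(x, y) mod 11. Record the zeros.
  x = 0: [0↦2, 1↦9, 2↦1, 3↦0, 4↦6, 5↦8, 6↦6, 7↦0, 8↦1, 9↦9, 10↦2]  zeros at y ∈ {3, 7}
  x = 1: [0↦2, 1↦7, 2↦8, 3↦5, 4↦9, 5↦9, 6↦5, 7↦8, 8↦7, 9↦2, 10↦4]  zeros at y ∈ ∅
  x = 2: [0↦4, 1↦7, 2↦6, 3↦1, 4↦3, 5↦1, 6↦6, 7↦7, 8↦4, 9↦8, 10↦8]  zeros at y ∈ ∅
  x = 3: [0↦8, 1↦9, 2↦6, 3↦10, 4↦10, 5↦6, 6↦9, 7↦8, 8↦3, 9↦5, 10↦3]  zeros at y ∈ ∅
  x = 4: [0↦3, 1↦2, 2↦8, 3↦10, 4↦8, 5↦2, 6↦3, 7↦0, 8↦4, 9↦4, 10↦0]  zeros at y ∈ {7, 10}
  x = 5: [0↦0, 1↦8, 2↦1, 3↦1, 4↦8, 5↦0, 6↦10, 7↦5, 8↦7, 9↦5, 10↦10]  zeros at y ∈ {0, 5}
  x = 6: [0↦10, 1↦5, 2↦7, 3↦5, 4↦10, 5↦0, 6↦8, 7↦1, 8↦1, 9↦8, 10↦0]  zeros at y ∈ {5, 10}
  x = 7: [0↦0, 1↦4, 2↦4, 3↦0, 4↦3, 5↦2, 6↦8, 7↦10, 8↦8, 9↦2, 10↦3]  zeros at y ∈ {0, 3}
  x = 8: [0↦3, 1↦5, 2↦3, 3↦8, 4↦9, 5↦6, 6↦10, 7↦10, 8↦6, 9↦9, 10↦8]  zeros at y ∈ ∅
  x = 9: [0↦8, 1↦8, 2↦4, 3↦7, 4↦6, 5↦1, 6↦3, 7↦1, 8↦6, 9↦7, 10↦4]  zeros at y ∈ ∅
  x = 10: [0↦4, 1↦2, 2↦7, 3↦8, 4↦5, 5↦9, 6↦9, 7↦5, 8↦8, 9↦7, 10↦2]  zeros at y ∈ ∅
Collecting zeros: affine points = {(0, 3), (0, 7), (4, 7), (4, 10), (5, 0), (5, 5), (6, 5), (6, 10), (7, 0), (7, 3)}.
Total count |C(F_11)_aff| = 10.


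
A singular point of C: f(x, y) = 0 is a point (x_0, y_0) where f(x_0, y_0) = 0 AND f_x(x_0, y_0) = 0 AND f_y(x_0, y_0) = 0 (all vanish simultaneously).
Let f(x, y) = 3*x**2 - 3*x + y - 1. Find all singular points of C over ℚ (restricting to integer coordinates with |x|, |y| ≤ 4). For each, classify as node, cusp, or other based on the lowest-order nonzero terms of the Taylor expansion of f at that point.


No singular points in the scanned grid; C is smooth there.

Compute partial derivatives:
  f_x = 6*x - 3.
  f_y = 1.
f_y = 1 is a nonzero constant, so f_y never vanishes: no point (x, y) can satisfy f = f_x = f_y = 0. In particular no (x, y) ∈ {−4, ..., 4}² is singular; the curve is smooth.


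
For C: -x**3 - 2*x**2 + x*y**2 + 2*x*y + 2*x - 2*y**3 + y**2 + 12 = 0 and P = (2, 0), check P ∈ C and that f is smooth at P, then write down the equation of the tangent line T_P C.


Tangent line at P: -18*x + 4*y + 36 = 0.

Step 1: f(2, 0) = 0, so P lies on C.
Step 2: partial derivatives
  f_x(x, y) = -3*x**2 - 4*x + y**2 + 2*y + 2, f_y(x, y) = 2*x*y + 2*x - 6*y**2 + 2*y.
  f_x(P) = -18, f_y(P) = 4 (gradient nonzero, so P is smooth).
Step 3: tangent line at P: -18·(x − 2) + 4·(y − 0) = 0.
Expanding: -18*x + 4*y + 36 = 0.


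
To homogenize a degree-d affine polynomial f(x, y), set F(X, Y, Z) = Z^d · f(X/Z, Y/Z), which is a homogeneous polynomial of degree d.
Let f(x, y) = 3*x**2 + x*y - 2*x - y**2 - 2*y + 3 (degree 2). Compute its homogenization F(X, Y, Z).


F(X, Y, Z) = 3*X**2 + X*Y - 2*X*Z - Y**2 - 2*Y*Z + 3*Z**2

deg(f) = 2.
Substitute x = X/Z, y = Y/Z into f, then multiply by Z^2.
  monomial 3·x^2·y^0 ↦ 3·X^2·Y^0·Z^0.
  monomial 1·x^1·y^1 ↦ 1·X^1·Y^1·Z^0.
  monomial -2·x^1·y^0 ↦ -2·X^1·Y^0·Z^1.
  monomial -1·x^0·y^2 ↦ -1·X^0·Y^2·Z^0.
  monomial -2·x^0·y^1 ↦ -2·X^0·Y^1·Z^1.
  monomial 3·x^0·y^0 ↦ 3·X^0·Y^0·Z^2.
Collecting: F(X, Y, Z) = 3*X**2 + X*Y - 2*X*Z - Y**2 - 2*Y*Z + 3*Z**2.


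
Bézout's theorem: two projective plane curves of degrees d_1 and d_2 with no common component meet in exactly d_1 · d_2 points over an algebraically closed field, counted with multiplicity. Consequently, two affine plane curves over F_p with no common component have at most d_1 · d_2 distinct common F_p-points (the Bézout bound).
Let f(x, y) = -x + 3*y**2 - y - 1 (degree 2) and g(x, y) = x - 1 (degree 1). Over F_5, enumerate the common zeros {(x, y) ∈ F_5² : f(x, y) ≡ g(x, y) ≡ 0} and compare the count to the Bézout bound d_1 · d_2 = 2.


Common zeros: {(1, 1)}; count = 1; Bézout bound = 2.

deg(f) = 2, deg(g) = 1, so Bézout bound = 2.
Scan x ∈ F_5. For each x, list the y ∈ F_5 with f(x, y) ≡ 0 and those with g(x, y) ≡ 0 (mod 5); the common zeros in that column are the intersection.
  x = 0: f ≡ 0 at y ∈ ∅; g ≡ 0 at y ∈ ∅; common: ∅.
  x = 1: f ≡ 0 at y ∈ {1}; g ≡ 0 at y ∈ {0, 1, 2, 3, 4}; common: {1}.
  x = 2: f ≡ 0 at y ∈ ∅; g ≡ 0 at y ∈ ∅; common: ∅.
  x = 3: f ≡ 0 at y ∈ {3, 4}; g ≡ 0 at y ∈ ∅; common: ∅.
  x = 4: f ≡ 0 at y ∈ {0, 2}; g ≡ 0 at y ∈ ∅; common: ∅.
Collecting: common zeros = {(1, 1)}, so the count is 1.
Comparison with the Bézout bound: 1 ≤ 2 = deg(f)·deg(g), as expected for curves with no common component (the affine F_5-count falls short of the bound because intersections may lie at infinity, over extension fields, or carry multiplicity).
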